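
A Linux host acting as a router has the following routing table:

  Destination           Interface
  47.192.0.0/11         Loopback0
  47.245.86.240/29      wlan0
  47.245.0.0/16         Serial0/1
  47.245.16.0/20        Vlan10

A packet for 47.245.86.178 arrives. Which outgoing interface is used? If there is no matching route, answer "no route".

Routes whose prefix contains 47.245.86.178:
  47.245.0.0/16 (47.245.0.0 - 47.245.255.255) -> Serial0/1
More-specific entries that do NOT match:
  47.245.86.240/29 (47.245.86.240 - 47.245.86.247) does not contain 47.245.86.178
  47.245.16.0/20 (47.245.16.0 - 47.245.31.255) does not contain 47.245.86.178
Longest matching prefix is /16 -> interface Serial0/1.

Serial0/1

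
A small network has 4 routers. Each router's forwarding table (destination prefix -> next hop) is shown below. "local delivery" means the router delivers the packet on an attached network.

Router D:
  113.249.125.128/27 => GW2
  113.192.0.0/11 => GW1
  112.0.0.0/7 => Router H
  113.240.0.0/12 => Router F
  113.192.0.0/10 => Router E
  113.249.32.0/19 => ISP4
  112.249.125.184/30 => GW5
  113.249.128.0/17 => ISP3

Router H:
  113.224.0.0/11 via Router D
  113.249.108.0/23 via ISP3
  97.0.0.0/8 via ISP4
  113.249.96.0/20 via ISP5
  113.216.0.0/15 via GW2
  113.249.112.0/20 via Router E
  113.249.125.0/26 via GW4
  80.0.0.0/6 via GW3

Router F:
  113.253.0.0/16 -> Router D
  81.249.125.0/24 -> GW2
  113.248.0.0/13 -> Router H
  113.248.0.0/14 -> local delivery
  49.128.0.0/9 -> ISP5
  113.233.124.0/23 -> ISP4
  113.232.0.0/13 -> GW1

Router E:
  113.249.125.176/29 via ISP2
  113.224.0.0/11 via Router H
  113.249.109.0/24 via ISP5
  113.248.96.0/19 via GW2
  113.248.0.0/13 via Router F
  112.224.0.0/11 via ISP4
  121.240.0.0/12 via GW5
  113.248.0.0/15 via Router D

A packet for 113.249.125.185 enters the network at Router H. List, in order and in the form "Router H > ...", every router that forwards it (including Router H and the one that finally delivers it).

At Router H: longest match for 113.249.125.185 is 113.249.112.0/20 -> Router E
At Router E: longest match for 113.249.125.185 is 113.248.0.0/15 -> Router D
At Router D: longest match for 113.249.125.185 is 113.240.0.0/12 -> Router F
At Router F: longest match for 113.249.125.185 is 113.248.0.0/14 -> local delivery

Router H > Router E > Router D > Router F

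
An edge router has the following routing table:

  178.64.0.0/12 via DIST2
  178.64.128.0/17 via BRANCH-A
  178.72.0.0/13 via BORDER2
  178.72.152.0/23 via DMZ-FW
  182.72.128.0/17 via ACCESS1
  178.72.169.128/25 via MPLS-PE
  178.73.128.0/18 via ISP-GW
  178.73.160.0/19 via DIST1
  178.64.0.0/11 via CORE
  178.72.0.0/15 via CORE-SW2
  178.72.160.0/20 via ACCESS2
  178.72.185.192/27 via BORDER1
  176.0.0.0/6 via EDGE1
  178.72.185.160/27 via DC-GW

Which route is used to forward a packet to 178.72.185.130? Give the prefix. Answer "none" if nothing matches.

178.72.0.0/15

Entries matching 178.72.185.130:
  176.0.0.0/6 (176.0.0.0 - 179.255.255.255)
  178.64.0.0/11 (178.64.0.0 - 178.95.255.255)
  178.64.0.0/12 (178.64.0.0 - 178.79.255.255)
  178.72.0.0/13 (178.72.0.0 - 178.79.255.255)
  178.72.0.0/15 (178.72.0.0 - 178.73.255.255)
Most specific is 178.72.0.0/15.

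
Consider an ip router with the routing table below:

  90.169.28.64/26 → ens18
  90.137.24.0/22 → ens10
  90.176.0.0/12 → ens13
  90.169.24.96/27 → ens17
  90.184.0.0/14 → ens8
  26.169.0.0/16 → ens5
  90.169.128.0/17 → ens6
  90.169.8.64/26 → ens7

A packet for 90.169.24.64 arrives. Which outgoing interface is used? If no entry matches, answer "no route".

No entry's prefix contains 90.169.24.64; there is no default route.

no route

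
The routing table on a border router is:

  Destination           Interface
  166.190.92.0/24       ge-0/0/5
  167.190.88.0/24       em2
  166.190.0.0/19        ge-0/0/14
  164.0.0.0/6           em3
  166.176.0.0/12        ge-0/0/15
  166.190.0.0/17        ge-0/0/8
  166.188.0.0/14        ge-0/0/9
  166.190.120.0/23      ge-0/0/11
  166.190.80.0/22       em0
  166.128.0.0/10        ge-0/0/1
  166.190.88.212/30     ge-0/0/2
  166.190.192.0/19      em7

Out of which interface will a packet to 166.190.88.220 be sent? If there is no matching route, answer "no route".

ge-0/0/8

Routes whose prefix contains 166.190.88.220:
  164.0.0.0/6 (164.0.0.0 - 167.255.255.255) -> em3
  166.128.0.0/10 (166.128.0.0 - 166.191.255.255) -> ge-0/0/1
  166.176.0.0/12 (166.176.0.0 - 166.191.255.255) -> ge-0/0/15
  166.188.0.0/14 (166.188.0.0 - 166.191.255.255) -> ge-0/0/9
  166.190.0.0/17 (166.190.0.0 - 166.190.127.255) -> ge-0/0/8
More-specific entries that do NOT match:
  166.190.88.212/30 (166.190.88.212 - 166.190.88.215) does not contain 166.190.88.220
  166.190.92.0/24 (166.190.92.0 - 166.190.92.255) does not contain 166.190.88.220
  167.190.88.0/24 (167.190.88.0 - 167.190.88.255) does not contain 166.190.88.220
  166.190.120.0/23 (166.190.120.0 - 166.190.121.255) does not contain 166.190.88.220
  166.190.80.0/22 (166.190.80.0 - 166.190.83.255) does not contain 166.190.88.220
  166.190.0.0/19 (166.190.0.0 - 166.190.31.255) does not contain 166.190.88.220
  166.190.192.0/19 (166.190.192.0 - 166.190.223.255) does not contain 166.190.88.220
Longest matching prefix is /17 -> interface ge-0/0/8.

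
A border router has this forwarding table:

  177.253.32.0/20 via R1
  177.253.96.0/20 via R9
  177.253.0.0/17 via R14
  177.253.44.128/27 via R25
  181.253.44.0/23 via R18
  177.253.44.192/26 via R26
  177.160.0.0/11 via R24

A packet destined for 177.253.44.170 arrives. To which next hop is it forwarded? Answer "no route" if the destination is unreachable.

R1

Routes whose prefix contains 177.253.44.170:
  177.253.0.0/17 (177.253.0.0 - 177.253.127.255) -> R14
  177.253.32.0/20 (177.253.32.0 - 177.253.47.255) -> R1
More-specific entries that do NOT match:
  177.253.44.128/27 (177.253.44.128 - 177.253.44.159) does not contain 177.253.44.170
  177.253.44.192/26 (177.253.44.192 - 177.253.44.255) does not contain 177.253.44.170
  181.253.44.0/23 (181.253.44.0 - 181.253.45.255) does not contain 177.253.44.170
Longest matching prefix is /20 -> next hop R1.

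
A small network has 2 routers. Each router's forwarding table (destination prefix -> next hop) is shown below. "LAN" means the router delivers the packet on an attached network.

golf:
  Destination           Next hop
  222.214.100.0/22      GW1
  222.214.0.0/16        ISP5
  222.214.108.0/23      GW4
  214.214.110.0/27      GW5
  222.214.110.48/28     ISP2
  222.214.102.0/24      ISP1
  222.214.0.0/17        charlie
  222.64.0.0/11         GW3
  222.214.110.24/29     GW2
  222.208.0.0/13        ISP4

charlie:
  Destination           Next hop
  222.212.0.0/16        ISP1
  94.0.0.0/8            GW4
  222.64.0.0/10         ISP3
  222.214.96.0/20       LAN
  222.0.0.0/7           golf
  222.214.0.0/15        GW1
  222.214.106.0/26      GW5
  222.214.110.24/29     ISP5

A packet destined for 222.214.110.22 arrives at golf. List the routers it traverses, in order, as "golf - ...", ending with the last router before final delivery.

At golf: longest match for 222.214.110.22 is 222.214.0.0/17 -> charlie
At charlie: longest match for 222.214.110.22 is 222.214.96.0/20 -> LAN

golf - charlie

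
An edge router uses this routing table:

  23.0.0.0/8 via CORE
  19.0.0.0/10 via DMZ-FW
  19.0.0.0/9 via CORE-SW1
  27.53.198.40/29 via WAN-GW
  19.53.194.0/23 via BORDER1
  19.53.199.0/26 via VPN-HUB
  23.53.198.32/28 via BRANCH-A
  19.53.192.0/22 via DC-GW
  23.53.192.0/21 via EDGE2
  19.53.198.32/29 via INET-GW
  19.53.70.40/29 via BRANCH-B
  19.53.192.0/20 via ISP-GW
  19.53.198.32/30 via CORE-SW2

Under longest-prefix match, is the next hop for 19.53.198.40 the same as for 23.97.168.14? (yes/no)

19.53.198.40: longest match 19.53.192.0/20 -> ISP-GW
23.97.168.14: longest match 23.0.0.0/8 -> CORE

no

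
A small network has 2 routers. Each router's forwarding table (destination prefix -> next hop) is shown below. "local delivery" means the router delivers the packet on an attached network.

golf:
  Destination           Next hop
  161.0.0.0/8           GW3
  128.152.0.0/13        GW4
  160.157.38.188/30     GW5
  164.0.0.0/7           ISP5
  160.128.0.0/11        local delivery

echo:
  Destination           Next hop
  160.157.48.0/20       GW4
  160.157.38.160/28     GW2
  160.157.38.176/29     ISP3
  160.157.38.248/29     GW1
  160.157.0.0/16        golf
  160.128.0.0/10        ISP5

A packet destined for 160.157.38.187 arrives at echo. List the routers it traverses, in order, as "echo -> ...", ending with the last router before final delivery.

At echo: longest match for 160.157.38.187 is 160.157.0.0/16 -> golf
At golf: longest match for 160.157.38.187 is 160.128.0.0/11 -> local delivery

echo -> golf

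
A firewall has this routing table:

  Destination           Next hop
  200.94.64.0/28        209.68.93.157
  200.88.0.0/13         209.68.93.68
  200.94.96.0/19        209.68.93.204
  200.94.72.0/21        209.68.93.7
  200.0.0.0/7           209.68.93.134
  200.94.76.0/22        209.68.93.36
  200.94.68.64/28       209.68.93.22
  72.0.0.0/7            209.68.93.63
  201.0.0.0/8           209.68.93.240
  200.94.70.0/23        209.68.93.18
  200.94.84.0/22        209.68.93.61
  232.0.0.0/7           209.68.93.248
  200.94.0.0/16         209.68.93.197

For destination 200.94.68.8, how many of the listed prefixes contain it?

Prefixes containing 200.94.68.8:
  200.0.0.0/7 (200.0.0.0 - 201.255.255.255)
  200.88.0.0/13 (200.88.0.0 - 200.95.255.255)
  200.94.0.0/16 (200.94.0.0 - 200.94.255.255)
Total matching entries: 3.

3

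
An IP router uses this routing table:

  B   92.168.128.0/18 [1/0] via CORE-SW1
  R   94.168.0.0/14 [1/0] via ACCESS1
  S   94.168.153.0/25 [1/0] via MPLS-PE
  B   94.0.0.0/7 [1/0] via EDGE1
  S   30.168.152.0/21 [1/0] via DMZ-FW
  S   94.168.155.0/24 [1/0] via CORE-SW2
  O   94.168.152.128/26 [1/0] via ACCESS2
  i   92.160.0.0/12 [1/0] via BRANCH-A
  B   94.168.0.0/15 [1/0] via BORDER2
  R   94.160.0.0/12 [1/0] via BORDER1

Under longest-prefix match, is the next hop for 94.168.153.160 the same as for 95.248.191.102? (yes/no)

no

94.168.153.160: longest match 94.168.0.0/15 -> BORDER2
95.248.191.102: longest match 94.0.0.0/7 -> EDGE1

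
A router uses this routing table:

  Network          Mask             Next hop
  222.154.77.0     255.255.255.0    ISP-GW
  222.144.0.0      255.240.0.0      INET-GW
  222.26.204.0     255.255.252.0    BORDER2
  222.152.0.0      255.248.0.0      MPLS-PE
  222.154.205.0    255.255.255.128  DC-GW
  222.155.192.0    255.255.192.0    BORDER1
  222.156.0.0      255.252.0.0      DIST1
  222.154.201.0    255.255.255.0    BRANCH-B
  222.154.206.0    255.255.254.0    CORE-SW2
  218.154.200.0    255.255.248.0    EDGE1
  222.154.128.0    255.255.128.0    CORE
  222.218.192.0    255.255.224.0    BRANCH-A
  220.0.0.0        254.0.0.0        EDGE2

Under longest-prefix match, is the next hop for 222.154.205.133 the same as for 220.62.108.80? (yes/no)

222.154.205.133: longest match 222.154.128.0/17 -> CORE
220.62.108.80: longest match 220.0.0.0/7 -> EDGE2

no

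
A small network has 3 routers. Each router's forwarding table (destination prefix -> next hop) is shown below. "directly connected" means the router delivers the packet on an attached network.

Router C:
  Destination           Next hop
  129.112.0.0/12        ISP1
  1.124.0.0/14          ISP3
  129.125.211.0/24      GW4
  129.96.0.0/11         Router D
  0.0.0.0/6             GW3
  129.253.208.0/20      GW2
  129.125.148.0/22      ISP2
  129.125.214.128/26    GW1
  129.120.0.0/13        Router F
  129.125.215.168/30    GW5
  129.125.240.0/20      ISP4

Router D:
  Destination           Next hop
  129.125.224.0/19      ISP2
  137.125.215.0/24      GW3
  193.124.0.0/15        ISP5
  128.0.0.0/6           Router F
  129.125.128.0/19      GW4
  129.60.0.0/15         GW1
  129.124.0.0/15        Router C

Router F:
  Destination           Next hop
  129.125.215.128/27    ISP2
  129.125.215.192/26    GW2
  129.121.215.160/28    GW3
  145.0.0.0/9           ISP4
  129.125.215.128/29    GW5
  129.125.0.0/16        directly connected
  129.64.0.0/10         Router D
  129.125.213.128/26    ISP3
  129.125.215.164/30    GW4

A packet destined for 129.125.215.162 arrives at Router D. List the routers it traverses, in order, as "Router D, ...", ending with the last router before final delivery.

At Router D: longest match for 129.125.215.162 is 129.124.0.0/15 -> Router C
At Router C: longest match for 129.125.215.162 is 129.120.0.0/13 -> Router F
At Router F: longest match for 129.125.215.162 is 129.125.0.0/16 -> directly connected

Router D, Router C, Router F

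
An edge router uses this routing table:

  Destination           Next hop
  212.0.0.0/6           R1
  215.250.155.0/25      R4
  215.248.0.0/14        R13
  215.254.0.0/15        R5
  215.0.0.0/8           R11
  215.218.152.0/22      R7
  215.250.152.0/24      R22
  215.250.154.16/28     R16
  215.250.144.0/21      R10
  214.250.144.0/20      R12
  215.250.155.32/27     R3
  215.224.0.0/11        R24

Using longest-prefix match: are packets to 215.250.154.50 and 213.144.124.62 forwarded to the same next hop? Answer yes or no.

215.250.154.50: longest match 215.248.0.0/14 -> R13
213.144.124.62: longest match 212.0.0.0/6 -> R1

no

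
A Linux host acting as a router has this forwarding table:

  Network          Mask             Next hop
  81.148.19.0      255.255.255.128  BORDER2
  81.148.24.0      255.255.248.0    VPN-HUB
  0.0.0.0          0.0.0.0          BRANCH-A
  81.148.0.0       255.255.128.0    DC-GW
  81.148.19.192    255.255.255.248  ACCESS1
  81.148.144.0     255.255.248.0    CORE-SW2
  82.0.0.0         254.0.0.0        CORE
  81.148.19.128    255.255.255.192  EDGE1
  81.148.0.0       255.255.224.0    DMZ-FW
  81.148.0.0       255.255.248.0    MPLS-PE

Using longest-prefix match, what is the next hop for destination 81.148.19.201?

Routes whose prefix contains 81.148.19.201:
  0.0.0.0/0 (default, matches everything) -> BRANCH-A
  81.148.0.0/17 (81.148.0.0 - 81.148.127.255) -> DC-GW
  81.148.0.0/19 (81.148.0.0 - 81.148.31.255) -> DMZ-FW
More-specific entries that do NOT match:
  81.148.19.192/29 (81.148.19.192 - 81.148.19.199) does not contain 81.148.19.201
  81.148.19.128/26 (81.148.19.128 - 81.148.19.191) does not contain 81.148.19.201
  81.148.19.0/25 (81.148.19.0 - 81.148.19.127) does not contain 81.148.19.201
  81.148.24.0/21 (81.148.24.0 - 81.148.31.255) does not contain 81.148.19.201
  81.148.144.0/21 (81.148.144.0 - 81.148.151.255) does not contain 81.148.19.201
  81.148.0.0/21 (81.148.0.0 - 81.148.7.255) does not contain 81.148.19.201
Longest matching prefix is /19 -> next hop DMZ-FW.

DMZ-FW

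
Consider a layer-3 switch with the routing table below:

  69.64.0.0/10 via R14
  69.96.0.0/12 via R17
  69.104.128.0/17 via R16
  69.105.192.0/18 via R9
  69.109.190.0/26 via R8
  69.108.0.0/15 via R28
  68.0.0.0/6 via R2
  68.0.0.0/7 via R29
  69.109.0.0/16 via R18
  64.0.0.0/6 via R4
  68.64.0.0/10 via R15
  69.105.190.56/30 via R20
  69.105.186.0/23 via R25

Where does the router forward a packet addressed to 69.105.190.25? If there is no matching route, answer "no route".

Routes whose prefix contains 69.105.190.25:
  68.0.0.0/6 (68.0.0.0 - 71.255.255.255) -> R2
  68.0.0.0/7 (68.0.0.0 - 69.255.255.255) -> R29
  69.64.0.0/10 (69.64.0.0 - 69.127.255.255) -> R14
  69.96.0.0/12 (69.96.0.0 - 69.111.255.255) -> R17
More-specific entries that do NOT match:
  69.105.190.56/30 (69.105.190.56 - 69.105.190.59) does not contain 69.105.190.25
  69.109.190.0/26 (69.109.190.0 - 69.109.190.63) does not contain 69.105.190.25
  69.105.186.0/23 (69.105.186.0 - 69.105.187.255) does not contain 69.105.190.25
  69.105.192.0/18 (69.105.192.0 - 69.105.255.255) does not contain 69.105.190.25
  69.104.128.0/17 (69.104.128.0 - 69.104.255.255) does not contain 69.105.190.25
  69.109.0.0/16 (69.109.0.0 - 69.109.255.255) does not contain 69.105.190.25
  69.108.0.0/15 (69.108.0.0 - 69.109.255.255) does not contain 69.105.190.25
Longest matching prefix is /12 -> next hop R17.

R17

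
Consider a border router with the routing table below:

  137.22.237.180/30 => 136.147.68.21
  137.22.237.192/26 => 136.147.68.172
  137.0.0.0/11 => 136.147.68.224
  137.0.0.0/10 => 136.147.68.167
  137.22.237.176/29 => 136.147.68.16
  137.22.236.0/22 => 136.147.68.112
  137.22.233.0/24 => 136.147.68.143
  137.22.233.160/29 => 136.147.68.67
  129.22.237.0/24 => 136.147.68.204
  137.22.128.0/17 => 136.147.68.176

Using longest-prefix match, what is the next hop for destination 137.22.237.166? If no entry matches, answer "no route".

136.147.68.112

Routes whose prefix contains 137.22.237.166:
  137.0.0.0/10 (137.0.0.0 - 137.63.255.255) -> 136.147.68.167
  137.0.0.0/11 (137.0.0.0 - 137.31.255.255) -> 136.147.68.224
  137.22.128.0/17 (137.22.128.0 - 137.22.255.255) -> 136.147.68.176
  137.22.236.0/22 (137.22.236.0 - 137.22.239.255) -> 136.147.68.112
More-specific entries that do NOT match:
  137.22.237.180/30 (137.22.237.180 - 137.22.237.183) does not contain 137.22.237.166
  137.22.237.176/29 (137.22.237.176 - 137.22.237.183) does not contain 137.22.237.166
  137.22.233.160/29 (137.22.233.160 - 137.22.233.167) does not contain 137.22.237.166
  137.22.237.192/26 (137.22.237.192 - 137.22.237.255) does not contain 137.22.237.166
  137.22.233.0/24 (137.22.233.0 - 137.22.233.255) does not contain 137.22.237.166
  129.22.237.0/24 (129.22.237.0 - 129.22.237.255) does not contain 137.22.237.166
Longest matching prefix is /22 -> next hop 136.147.68.112.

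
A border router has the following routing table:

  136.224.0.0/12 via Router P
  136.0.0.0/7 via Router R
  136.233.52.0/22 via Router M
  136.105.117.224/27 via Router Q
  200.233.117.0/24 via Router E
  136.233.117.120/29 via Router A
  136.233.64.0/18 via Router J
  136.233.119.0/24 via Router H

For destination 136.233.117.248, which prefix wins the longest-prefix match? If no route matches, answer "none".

136.233.64.0/18

Entries matching 136.233.117.248:
  136.0.0.0/7 (136.0.0.0 - 137.255.255.255)
  136.224.0.0/12 (136.224.0.0 - 136.239.255.255)
  136.233.64.0/18 (136.233.64.0 - 136.233.127.255)
Most specific is 136.233.64.0/18.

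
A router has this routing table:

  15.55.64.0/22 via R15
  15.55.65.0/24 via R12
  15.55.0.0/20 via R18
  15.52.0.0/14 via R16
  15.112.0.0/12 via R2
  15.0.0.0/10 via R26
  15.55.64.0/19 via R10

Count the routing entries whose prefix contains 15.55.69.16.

3

Prefixes containing 15.55.69.16:
  15.0.0.0/10 (15.0.0.0 - 15.63.255.255)
  15.52.0.0/14 (15.52.0.0 - 15.55.255.255)
  15.55.64.0/19 (15.55.64.0 - 15.55.95.255)
Total matching entries: 3.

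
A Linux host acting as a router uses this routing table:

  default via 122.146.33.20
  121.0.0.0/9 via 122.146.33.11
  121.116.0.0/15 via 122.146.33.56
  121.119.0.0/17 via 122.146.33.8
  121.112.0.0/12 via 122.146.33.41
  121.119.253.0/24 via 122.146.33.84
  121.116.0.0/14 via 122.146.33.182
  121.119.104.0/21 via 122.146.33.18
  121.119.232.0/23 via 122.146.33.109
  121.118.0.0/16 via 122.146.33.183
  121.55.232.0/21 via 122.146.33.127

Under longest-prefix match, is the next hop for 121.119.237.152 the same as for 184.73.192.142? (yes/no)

121.119.237.152: longest match 121.116.0.0/14 -> 122.146.33.182
184.73.192.142: longest match 0.0.0.0/0 -> 122.146.33.20

no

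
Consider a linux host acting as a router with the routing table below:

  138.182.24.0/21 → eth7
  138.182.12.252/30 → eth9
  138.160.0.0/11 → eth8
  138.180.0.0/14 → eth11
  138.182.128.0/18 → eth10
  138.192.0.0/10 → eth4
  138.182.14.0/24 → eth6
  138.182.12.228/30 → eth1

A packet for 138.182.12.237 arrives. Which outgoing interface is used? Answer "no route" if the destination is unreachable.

eth11

Routes whose prefix contains 138.182.12.237:
  138.160.0.0/11 (138.160.0.0 - 138.191.255.255) -> eth8
  138.180.0.0/14 (138.180.0.0 - 138.183.255.255) -> eth11
More-specific entries that do NOT match:
  138.182.12.252/30 (138.182.12.252 - 138.182.12.255) does not contain 138.182.12.237
  138.182.12.228/30 (138.182.12.228 - 138.182.12.231) does not contain 138.182.12.237
  138.182.14.0/24 (138.182.14.0 - 138.182.14.255) does not contain 138.182.12.237
  138.182.24.0/21 (138.182.24.0 - 138.182.31.255) does not contain 138.182.12.237
  138.182.128.0/18 (138.182.128.0 - 138.182.191.255) does not contain 138.182.12.237
Longest matching prefix is /14 -> interface eth11.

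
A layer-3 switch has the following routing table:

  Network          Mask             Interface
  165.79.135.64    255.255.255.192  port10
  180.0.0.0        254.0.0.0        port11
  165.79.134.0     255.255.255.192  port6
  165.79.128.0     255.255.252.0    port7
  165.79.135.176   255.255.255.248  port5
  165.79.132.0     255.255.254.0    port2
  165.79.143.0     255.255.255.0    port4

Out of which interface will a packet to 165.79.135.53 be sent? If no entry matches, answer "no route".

no route

No entry's prefix contains 165.79.135.53; there is no default route.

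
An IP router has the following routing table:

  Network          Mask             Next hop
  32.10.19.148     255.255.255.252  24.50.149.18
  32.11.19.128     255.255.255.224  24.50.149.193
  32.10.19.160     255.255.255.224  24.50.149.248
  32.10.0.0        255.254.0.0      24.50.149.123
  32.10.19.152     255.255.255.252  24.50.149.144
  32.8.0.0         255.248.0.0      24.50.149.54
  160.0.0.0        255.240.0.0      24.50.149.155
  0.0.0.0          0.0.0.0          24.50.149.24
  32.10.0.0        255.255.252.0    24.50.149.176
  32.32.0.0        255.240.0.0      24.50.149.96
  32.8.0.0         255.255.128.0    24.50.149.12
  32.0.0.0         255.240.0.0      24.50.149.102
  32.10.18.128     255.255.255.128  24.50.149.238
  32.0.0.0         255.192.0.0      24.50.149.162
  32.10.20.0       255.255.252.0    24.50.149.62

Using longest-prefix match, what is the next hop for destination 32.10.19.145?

Routes whose prefix contains 32.10.19.145:
  0.0.0.0/0 (default, matches everything) -> 24.50.149.24
  32.0.0.0/10 (32.0.0.0 - 32.63.255.255) -> 24.50.149.162
  32.0.0.0/12 (32.0.0.0 - 32.15.255.255) -> 24.50.149.102
  32.8.0.0/13 (32.8.0.0 - 32.15.255.255) -> 24.50.149.54
  32.10.0.0/15 (32.10.0.0 - 32.11.255.255) -> 24.50.149.123
More-specific entries that do NOT match:
  32.10.19.148/30 (32.10.19.148 - 32.10.19.151) does not contain 32.10.19.145
  32.10.19.152/30 (32.10.19.152 - 32.10.19.155) does not contain 32.10.19.145
  32.11.19.128/27 (32.11.19.128 - 32.11.19.159) does not contain 32.10.19.145
  32.10.19.160/27 (32.10.19.160 - 32.10.19.191) does not contain 32.10.19.145
  32.10.18.128/25 (32.10.18.128 - 32.10.18.255) does not contain 32.10.19.145
  32.10.0.0/22 (32.10.0.0 - 32.10.3.255) does not contain 32.10.19.145
  32.10.20.0/22 (32.10.20.0 - 32.10.23.255) does not contain 32.10.19.145
  32.8.0.0/17 (32.8.0.0 - 32.8.127.255) does not contain 32.10.19.145
Longest matching prefix is /15 -> next hop 24.50.149.123.

24.50.149.123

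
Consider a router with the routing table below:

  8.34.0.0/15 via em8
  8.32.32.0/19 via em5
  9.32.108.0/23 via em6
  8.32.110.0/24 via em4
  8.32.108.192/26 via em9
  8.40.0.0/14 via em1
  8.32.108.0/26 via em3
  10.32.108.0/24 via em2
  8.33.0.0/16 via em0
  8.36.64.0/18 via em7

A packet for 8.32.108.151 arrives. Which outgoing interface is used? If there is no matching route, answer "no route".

No entry's prefix contains 8.32.108.151; there is no default route.

no route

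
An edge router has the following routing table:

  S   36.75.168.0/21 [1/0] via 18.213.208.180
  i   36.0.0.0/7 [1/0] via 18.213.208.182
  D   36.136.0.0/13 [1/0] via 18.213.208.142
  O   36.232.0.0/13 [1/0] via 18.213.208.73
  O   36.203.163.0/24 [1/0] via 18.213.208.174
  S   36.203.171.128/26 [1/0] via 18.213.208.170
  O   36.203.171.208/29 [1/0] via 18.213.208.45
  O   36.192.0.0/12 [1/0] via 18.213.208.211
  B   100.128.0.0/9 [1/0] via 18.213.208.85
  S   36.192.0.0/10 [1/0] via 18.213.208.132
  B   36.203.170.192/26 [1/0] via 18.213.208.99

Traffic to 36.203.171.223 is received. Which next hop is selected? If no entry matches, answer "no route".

Routes whose prefix contains 36.203.171.223:
  36.0.0.0/7 (36.0.0.0 - 37.255.255.255) -> 18.213.208.182
  36.192.0.0/10 (36.192.0.0 - 36.255.255.255) -> 18.213.208.132
  36.192.0.0/12 (36.192.0.0 - 36.207.255.255) -> 18.213.208.211
More-specific entries that do NOT match:
  36.203.171.208/29 (36.203.171.208 - 36.203.171.215) does not contain 36.203.171.223
  36.203.171.128/26 (36.203.171.128 - 36.203.171.191) does not contain 36.203.171.223
  36.203.170.192/26 (36.203.170.192 - 36.203.170.255) does not contain 36.203.171.223
  36.203.163.0/24 (36.203.163.0 - 36.203.163.255) does not contain 36.203.171.223
  36.75.168.0/21 (36.75.168.0 - 36.75.175.255) does not contain 36.203.171.223
  36.136.0.0/13 (36.136.0.0 - 36.143.255.255) does not contain 36.203.171.223
  36.232.0.0/13 (36.232.0.0 - 36.239.255.255) does not contain 36.203.171.223
Longest matching prefix is /12 -> next hop 18.213.208.211.

18.213.208.211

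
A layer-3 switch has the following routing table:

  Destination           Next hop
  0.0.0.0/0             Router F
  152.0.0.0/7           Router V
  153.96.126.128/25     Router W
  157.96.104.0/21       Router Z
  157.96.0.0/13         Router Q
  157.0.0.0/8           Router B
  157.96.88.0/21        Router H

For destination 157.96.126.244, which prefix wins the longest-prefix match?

157.96.0.0/13

Entries matching 157.96.126.244:
  0.0.0.0/0 (default, matches everything)
  157.0.0.0/8 (157.0.0.0 - 157.255.255.255)
  157.96.0.0/13 (157.96.0.0 - 157.103.255.255)
Most specific is 157.96.0.0/13.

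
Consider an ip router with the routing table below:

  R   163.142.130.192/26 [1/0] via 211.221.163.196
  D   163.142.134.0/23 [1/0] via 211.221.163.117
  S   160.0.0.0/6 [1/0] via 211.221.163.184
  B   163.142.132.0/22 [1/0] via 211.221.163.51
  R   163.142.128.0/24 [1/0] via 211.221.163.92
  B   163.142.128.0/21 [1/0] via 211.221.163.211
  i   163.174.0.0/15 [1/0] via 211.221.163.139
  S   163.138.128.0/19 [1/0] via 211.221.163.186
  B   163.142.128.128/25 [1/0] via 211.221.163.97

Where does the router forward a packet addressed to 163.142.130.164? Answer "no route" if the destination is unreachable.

Routes whose prefix contains 163.142.130.164:
  160.0.0.0/6 (160.0.0.0 - 163.255.255.255) -> 211.221.163.184
  163.142.128.0/21 (163.142.128.0 - 163.142.135.255) -> 211.221.163.211
More-specific entries that do NOT match:
  163.142.130.192/26 (163.142.130.192 - 163.142.130.255) does not contain 163.142.130.164
  163.142.128.128/25 (163.142.128.128 - 163.142.128.255) does not contain 163.142.130.164
  163.142.128.0/24 (163.142.128.0 - 163.142.128.255) does not contain 163.142.130.164
  163.142.134.0/23 (163.142.134.0 - 163.142.135.255) does not contain 163.142.130.164
  163.142.132.0/22 (163.142.132.0 - 163.142.135.255) does not contain 163.142.130.164
Longest matching prefix is /21 -> next hop 211.221.163.211.

211.221.163.211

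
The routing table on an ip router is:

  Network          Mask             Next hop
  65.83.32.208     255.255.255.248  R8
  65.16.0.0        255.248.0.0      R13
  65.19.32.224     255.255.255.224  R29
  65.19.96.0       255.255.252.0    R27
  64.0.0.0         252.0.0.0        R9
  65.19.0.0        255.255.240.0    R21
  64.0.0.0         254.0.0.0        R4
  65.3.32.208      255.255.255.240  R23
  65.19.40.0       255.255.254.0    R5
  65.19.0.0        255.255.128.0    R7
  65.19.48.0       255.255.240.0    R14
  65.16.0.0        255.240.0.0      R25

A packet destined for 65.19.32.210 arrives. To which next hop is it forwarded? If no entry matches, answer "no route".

Routes whose prefix contains 65.19.32.210:
  64.0.0.0/6 (64.0.0.0 - 67.255.255.255) -> R9
  64.0.0.0/7 (64.0.0.0 - 65.255.255.255) -> R4
  65.16.0.0/12 (65.16.0.0 - 65.31.255.255) -> R25
  65.16.0.0/13 (65.16.0.0 - 65.23.255.255) -> R13
  65.19.0.0/17 (65.19.0.0 - 65.19.127.255) -> R7
More-specific entries that do NOT match:
  65.83.32.208/29 (65.83.32.208 - 65.83.32.215) does not contain 65.19.32.210
  65.3.32.208/28 (65.3.32.208 - 65.3.32.223) does not contain 65.19.32.210
  65.19.32.224/27 (65.19.32.224 - 65.19.32.255) does not contain 65.19.32.210
  65.19.40.0/23 (65.19.40.0 - 65.19.41.255) does not contain 65.19.32.210
  65.19.96.0/22 (65.19.96.0 - 65.19.99.255) does not contain 65.19.32.210
  65.19.0.0/20 (65.19.0.0 - 65.19.15.255) does not contain 65.19.32.210
  65.19.48.0/20 (65.19.48.0 - 65.19.63.255) does not contain 65.19.32.210
Longest matching prefix is /17 -> next hop R7.

R7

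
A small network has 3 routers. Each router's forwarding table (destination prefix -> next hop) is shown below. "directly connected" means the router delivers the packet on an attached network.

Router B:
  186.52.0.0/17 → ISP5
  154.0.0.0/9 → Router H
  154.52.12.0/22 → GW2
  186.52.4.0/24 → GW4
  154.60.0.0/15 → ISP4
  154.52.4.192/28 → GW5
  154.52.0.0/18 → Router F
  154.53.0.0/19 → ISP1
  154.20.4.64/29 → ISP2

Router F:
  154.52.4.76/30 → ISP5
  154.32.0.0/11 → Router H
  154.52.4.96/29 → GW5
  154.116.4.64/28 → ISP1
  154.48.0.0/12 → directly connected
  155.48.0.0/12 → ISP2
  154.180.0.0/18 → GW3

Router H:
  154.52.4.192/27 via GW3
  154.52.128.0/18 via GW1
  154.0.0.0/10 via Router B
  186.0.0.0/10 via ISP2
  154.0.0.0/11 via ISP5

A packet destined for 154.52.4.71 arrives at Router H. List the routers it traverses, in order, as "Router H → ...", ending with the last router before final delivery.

At Router H: longest match for 154.52.4.71 is 154.0.0.0/10 -> Router B
At Router B: longest match for 154.52.4.71 is 154.52.0.0/18 -> Router F
At Router F: longest match for 154.52.4.71 is 154.48.0.0/12 -> directly connected

Router H → Router B → Router F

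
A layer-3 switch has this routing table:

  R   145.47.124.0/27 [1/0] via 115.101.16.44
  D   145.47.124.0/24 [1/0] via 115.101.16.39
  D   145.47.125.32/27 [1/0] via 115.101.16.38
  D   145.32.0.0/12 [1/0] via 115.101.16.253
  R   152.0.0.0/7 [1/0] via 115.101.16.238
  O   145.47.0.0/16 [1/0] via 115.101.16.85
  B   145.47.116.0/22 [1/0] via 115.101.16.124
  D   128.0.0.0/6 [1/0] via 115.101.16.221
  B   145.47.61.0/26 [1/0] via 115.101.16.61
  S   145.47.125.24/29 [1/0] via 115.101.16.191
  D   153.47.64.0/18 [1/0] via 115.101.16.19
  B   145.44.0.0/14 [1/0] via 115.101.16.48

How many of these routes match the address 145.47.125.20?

3

Prefixes containing 145.47.125.20:
  145.32.0.0/12 (145.32.0.0 - 145.47.255.255)
  145.44.0.0/14 (145.44.0.0 - 145.47.255.255)
  145.47.0.0/16 (145.47.0.0 - 145.47.255.255)
Total matching entries: 3.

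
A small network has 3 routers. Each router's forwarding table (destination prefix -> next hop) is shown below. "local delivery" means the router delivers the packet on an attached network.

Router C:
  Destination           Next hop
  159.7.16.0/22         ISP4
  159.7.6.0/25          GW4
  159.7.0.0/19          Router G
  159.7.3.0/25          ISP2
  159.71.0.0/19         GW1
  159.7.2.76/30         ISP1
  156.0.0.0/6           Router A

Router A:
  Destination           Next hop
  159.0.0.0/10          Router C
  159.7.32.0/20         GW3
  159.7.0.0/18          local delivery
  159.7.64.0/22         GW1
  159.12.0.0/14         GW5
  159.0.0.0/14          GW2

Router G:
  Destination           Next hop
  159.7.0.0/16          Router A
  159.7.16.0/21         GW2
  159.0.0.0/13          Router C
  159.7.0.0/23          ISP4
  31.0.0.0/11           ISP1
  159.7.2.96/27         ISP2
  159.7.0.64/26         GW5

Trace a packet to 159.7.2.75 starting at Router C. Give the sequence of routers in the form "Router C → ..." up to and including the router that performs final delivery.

At Router C: longest match for 159.7.2.75 is 159.7.0.0/19 -> Router G
At Router G: longest match for 159.7.2.75 is 159.7.0.0/16 -> Router A
At Router A: longest match for 159.7.2.75 is 159.7.0.0/18 -> local delivery

Router C → Router G → Router A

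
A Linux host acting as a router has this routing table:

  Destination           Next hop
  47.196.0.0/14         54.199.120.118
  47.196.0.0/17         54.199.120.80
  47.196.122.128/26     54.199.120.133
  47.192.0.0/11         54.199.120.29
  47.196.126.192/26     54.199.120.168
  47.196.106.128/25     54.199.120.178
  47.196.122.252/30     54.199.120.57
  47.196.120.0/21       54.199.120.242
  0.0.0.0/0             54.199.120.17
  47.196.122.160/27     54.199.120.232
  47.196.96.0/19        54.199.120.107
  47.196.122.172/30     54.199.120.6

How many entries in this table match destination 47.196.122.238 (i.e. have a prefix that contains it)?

Prefixes containing 47.196.122.238:
  0.0.0.0/0 (default, matches everything)
  47.192.0.0/11 (47.192.0.0 - 47.223.255.255)
  47.196.0.0/14 (47.196.0.0 - 47.199.255.255)
  47.196.0.0/17 (47.196.0.0 - 47.196.127.255)
  47.196.96.0/19 (47.196.96.0 - 47.196.127.255)
  47.196.120.0/21 (47.196.120.0 - 47.196.127.255)
Total matching entries: 6.

6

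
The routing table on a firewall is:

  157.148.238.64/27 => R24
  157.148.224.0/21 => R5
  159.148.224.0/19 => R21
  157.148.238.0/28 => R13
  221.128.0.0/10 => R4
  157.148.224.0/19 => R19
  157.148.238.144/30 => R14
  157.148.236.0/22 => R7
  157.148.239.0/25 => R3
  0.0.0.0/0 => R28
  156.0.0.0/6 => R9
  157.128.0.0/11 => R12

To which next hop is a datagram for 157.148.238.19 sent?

Routes whose prefix contains 157.148.238.19:
  0.0.0.0/0 (default, matches everything) -> R28
  156.0.0.0/6 (156.0.0.0 - 159.255.255.255) -> R9
  157.128.0.0/11 (157.128.0.0 - 157.159.255.255) -> R12
  157.148.224.0/19 (157.148.224.0 - 157.148.255.255) -> R19
  157.148.236.0/22 (157.148.236.0 - 157.148.239.255) -> R7
More-specific entries that do NOT match:
  157.148.238.144/30 (157.148.238.144 - 157.148.238.147) does not contain 157.148.238.19
  157.148.238.0/28 (157.148.238.0 - 157.148.238.15) does not contain 157.148.238.19
  157.148.238.64/27 (157.148.238.64 - 157.148.238.95) does not contain 157.148.238.19
  157.148.239.0/25 (157.148.239.0 - 157.148.239.127) does not contain 157.148.238.19
Longest matching prefix is /22 -> next hop R7.

R7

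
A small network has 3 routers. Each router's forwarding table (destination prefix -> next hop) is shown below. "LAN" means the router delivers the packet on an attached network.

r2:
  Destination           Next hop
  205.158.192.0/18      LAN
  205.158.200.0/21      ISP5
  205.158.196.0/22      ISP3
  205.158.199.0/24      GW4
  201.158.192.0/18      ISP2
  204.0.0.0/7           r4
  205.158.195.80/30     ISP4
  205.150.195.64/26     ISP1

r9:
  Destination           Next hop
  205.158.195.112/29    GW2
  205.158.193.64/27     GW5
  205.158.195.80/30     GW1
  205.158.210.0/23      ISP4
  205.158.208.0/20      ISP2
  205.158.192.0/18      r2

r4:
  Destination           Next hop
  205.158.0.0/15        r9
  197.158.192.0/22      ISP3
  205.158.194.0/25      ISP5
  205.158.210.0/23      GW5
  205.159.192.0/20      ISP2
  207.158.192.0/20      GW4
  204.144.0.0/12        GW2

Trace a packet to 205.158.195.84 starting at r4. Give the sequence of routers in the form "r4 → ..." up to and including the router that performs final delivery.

r4 → r9 → r2

At r4: longest match for 205.158.195.84 is 205.158.0.0/15 -> r9
At r9: longest match for 205.158.195.84 is 205.158.192.0/18 -> r2
At r2: longest match for 205.158.195.84 is 205.158.192.0/18 -> LAN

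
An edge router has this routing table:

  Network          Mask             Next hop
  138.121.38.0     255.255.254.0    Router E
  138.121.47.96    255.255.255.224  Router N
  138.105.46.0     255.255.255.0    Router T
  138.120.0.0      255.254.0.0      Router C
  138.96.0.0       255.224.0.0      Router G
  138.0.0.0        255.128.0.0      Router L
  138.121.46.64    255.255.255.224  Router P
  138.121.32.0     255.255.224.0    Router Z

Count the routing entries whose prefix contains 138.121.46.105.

Prefixes containing 138.121.46.105:
  138.0.0.0/9 (138.0.0.0 - 138.127.255.255)
  138.96.0.0/11 (138.96.0.0 - 138.127.255.255)
  138.120.0.0/15 (138.120.0.0 - 138.121.255.255)
  138.121.32.0/19 (138.121.32.0 - 138.121.63.255)
Total matching entries: 4.

4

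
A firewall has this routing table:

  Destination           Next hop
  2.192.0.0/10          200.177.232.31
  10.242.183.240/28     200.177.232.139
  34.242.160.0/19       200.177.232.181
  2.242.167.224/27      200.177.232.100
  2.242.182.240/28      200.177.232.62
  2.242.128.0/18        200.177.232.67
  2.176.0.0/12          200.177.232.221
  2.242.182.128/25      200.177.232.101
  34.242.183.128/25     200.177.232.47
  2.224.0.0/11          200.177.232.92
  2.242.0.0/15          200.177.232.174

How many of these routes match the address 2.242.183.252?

Prefixes containing 2.242.183.252:
  2.192.0.0/10 (2.192.0.0 - 2.255.255.255)
  2.224.0.0/11 (2.224.0.0 - 2.255.255.255)
  2.242.0.0/15 (2.242.0.0 - 2.243.255.255)
  2.242.128.0/18 (2.242.128.0 - 2.242.191.255)
Total matching entries: 4.

4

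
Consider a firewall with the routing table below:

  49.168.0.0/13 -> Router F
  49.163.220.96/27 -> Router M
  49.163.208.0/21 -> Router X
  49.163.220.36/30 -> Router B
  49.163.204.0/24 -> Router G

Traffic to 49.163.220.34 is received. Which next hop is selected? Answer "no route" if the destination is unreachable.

no route

No entry's prefix contains 49.163.220.34; there is no default route.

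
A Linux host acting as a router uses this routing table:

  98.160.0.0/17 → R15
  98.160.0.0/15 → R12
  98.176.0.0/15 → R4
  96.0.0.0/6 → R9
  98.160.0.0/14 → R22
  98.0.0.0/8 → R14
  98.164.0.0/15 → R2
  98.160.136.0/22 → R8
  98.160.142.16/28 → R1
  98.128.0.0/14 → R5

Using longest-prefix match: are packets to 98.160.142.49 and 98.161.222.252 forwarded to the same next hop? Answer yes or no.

yes

98.160.142.49: longest match 98.160.0.0/15 -> R12
98.161.222.252: longest match 98.160.0.0/15 -> R12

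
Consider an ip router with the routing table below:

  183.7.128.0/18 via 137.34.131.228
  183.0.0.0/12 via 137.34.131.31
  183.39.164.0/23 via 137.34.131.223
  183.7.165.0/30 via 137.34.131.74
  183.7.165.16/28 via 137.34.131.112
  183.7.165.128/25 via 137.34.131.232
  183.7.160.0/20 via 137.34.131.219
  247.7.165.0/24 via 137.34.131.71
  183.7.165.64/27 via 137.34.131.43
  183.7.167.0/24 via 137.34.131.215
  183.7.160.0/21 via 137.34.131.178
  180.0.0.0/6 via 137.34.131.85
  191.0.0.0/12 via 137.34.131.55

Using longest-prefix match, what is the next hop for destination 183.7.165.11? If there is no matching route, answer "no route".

Routes whose prefix contains 183.7.165.11:
  180.0.0.0/6 (180.0.0.0 - 183.255.255.255) -> 137.34.131.85
  183.0.0.0/12 (183.0.0.0 - 183.15.255.255) -> 137.34.131.31
  183.7.128.0/18 (183.7.128.0 - 183.7.191.255) -> 137.34.131.228
  183.7.160.0/20 (183.7.160.0 - 183.7.175.255) -> 137.34.131.219
  183.7.160.0/21 (183.7.160.0 - 183.7.167.255) -> 137.34.131.178
More-specific entries that do NOT match:
  183.7.165.0/30 (183.7.165.0 - 183.7.165.3) does not contain 183.7.165.11
  183.7.165.16/28 (183.7.165.16 - 183.7.165.31) does not contain 183.7.165.11
  183.7.165.64/27 (183.7.165.64 - 183.7.165.95) does not contain 183.7.165.11
  183.7.165.128/25 (183.7.165.128 - 183.7.165.255) does not contain 183.7.165.11
  247.7.165.0/24 (247.7.165.0 - 247.7.165.255) does not contain 183.7.165.11
  183.7.167.0/24 (183.7.167.0 - 183.7.167.255) does not contain 183.7.165.11
  183.39.164.0/23 (183.39.164.0 - 183.39.165.255) does not contain 183.7.165.11
Longest matching prefix is /21 -> next hop 137.34.131.178.

137.34.131.178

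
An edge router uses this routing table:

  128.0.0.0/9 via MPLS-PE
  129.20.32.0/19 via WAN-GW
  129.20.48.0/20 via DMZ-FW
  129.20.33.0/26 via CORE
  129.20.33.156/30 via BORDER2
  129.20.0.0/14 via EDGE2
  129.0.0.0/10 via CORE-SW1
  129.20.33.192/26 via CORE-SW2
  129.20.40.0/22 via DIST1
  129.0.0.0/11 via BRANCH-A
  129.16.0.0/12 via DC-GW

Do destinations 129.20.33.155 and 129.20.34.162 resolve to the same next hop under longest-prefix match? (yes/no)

129.20.33.155: longest match 129.20.32.0/19 -> WAN-GW
129.20.34.162: longest match 129.20.32.0/19 -> WAN-GW

yes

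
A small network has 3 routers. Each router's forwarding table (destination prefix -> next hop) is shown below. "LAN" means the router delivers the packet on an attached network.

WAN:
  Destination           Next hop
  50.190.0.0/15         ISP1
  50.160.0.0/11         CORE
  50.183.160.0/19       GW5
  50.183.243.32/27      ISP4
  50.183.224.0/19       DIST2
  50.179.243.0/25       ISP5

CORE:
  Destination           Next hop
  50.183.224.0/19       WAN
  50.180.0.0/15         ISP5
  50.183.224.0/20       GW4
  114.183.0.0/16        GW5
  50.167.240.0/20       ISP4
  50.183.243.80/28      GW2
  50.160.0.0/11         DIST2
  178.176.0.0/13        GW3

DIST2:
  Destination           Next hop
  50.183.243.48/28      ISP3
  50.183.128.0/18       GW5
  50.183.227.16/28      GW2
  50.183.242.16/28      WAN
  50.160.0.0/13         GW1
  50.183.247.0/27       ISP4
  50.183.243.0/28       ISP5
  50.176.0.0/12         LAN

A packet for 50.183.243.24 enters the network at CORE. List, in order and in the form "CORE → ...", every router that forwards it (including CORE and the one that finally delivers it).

CORE → WAN → DIST2

At CORE: longest match for 50.183.243.24 is 50.183.224.0/19 -> WAN
At WAN: longest match for 50.183.243.24 is 50.183.224.0/19 -> DIST2
At DIST2: longest match for 50.183.243.24 is 50.176.0.0/12 -> LAN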